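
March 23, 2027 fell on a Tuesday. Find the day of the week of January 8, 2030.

Tuesday

March 23, 2027 → March 23, 2028: 366 days (2028 is a leap year).
March 23, 2028 → March 23, 2029: 365 days.
March 2029: 31 − 23 = 8 days remain.
Then 9 full months totalling 275 days.
January 1–8, 2030: 8 days.
Residual: 291 days.
Total: 1022 days.
1022 is a multiple of 7, so January 8, 2030 falls on the same weekday: Tuesday.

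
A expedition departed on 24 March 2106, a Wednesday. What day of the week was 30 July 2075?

Count forward from the earlier date (July 30, 2075) to the later (March 24, 2106):
Day-of-year of July 30, 2075: 211.
Day-of-year of March 24, 2106: 83.
2075 has 365 days, so 365 − 211 = 154 days remain in 2075.
Full years 2076–2105: 23 common + 7 leap = 23×365 + 7×366 = 10957 days.
Total: 154 + 10957 + 83 = 11194 days.
11194 mod 7 = 1, so 1 day before Wednesday is Tuesday.

Tuesday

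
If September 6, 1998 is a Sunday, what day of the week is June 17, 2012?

Sunday

From September 6, 1998 to September 6, 2011: 13 years, of which 3 contain a Feb 29 — 10×365 + 3×366 = 4748 days.
(2000 is a leap year (divisible by 400).)
September 2011: 30 − 6 = 24 days remain.
Then October (31), November (30), December (31), January (31), February 2012 (29), March (31), April (30), May (31): 31 + 30 + 31 + 31 + 29 + 31 + 30 + 31 = 244 days.
June 1–17, 2012: 17 days.
Residual: 285 days.
Total: 5033 days.
5033 is a multiple of 7, so June 17, 2012 falls on the same weekday: Sunday.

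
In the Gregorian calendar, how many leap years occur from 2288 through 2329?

Years divisible by 4 in [2288, 2329]: 2288, 2292, 2296, 2300, 2304, 2308, 2312, 2316, 2320, 2324, 2328.
Of these, 2300 is divisible by 100 but not 400, so not leap.
Leap years: 11 − 1 = 10.

10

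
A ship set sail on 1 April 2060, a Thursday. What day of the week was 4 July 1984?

Count forward from the earlier date (July 4, 1984) to the later (April 1, 2060):
From July 4, 1984 to July 4, 2059: 75 years, of which 18 contain a Feb 29 — 57×365 + 18×366 = 27393 days.
(2000 is a leap year (divisible by 400).)
July 2059: 31 − 4 = 27 days remain.
Then August (31), September (30), October (31), November (30), December (31), January (31), February 2060 (29), March (31): 31 + 30 + 31 + 30 + 31 + 31 + 29 + 31 = 244 days.
April 1, 2060: 1 day.
Residual: 272 days.
Total: 27665 days.
27665 mod 7 = 1, so 1 day before Thursday is Wednesday.

Wednesday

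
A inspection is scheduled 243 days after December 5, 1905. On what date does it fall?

August 5, 1906

Count 243 days after December 5, 1905:
December 1905: 31 − 5 = 26 days remain.
Then January (31), February 1906 (28), March (31), April (30), May (31), June (30), July (31): 31 + 28 + 31 + 30 + 31 + 30 + 31 = 212 days.
August 1–5, 1906: 5 days.
Residual: 243 days.
Total: 243 days.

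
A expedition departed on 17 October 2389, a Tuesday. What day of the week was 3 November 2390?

October 2389: 31 − 17 = 14 days remain.
Then 12 full months totalling 365 days.
November 1–3, 2390: 3 days.
Total: 14 + 365 + 3 = 382 days.
382 mod 7 = 4, so 4 days after Tuesday is Saturday.

Saturday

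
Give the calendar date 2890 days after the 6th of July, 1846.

the 4th of June, 1854

Count 2890 days after July 6, 1846:
From July 6, 1846 to July 6, 1853: 7 years, of which 2 contain a Feb 29 — 5×365 + 2×366 = 2557 days.
July 1853: 31 − 6 = 25 days remain.
Then 10 full months totalling 304 days.
June 1–4, 1854: 4 days.
Residual: 333 days.
Total: 2890 days.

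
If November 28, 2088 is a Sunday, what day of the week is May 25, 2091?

November 28, 2088 → November 28, 2089: 365 days.
November 28, 2089 → November 28, 2090: 365 days.
November 2090: 30 − 28 = 2 days remain.
Then December (31), January (31), February 2091 (28), March (31), April (30): 31 + 31 + 28 + 31 + 30 = 151 days.
May 1–25, 2091: 25 days.
Residual: 178 days.
Total: 908 days.
908 mod 7 = 5, so 5 days after Sunday is Friday.

Friday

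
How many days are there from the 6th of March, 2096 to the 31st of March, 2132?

13173

From March 6, 2096 to March 6, 2132: 36 years, of which 8 contain a Feb 29 — 28×365 + 8×366 = 13148 days.
(2100 is not a leap year (divisible by 100 but not 400).)
Within March 2132: 31 − 6 = 25 days.
Total: 13173 days.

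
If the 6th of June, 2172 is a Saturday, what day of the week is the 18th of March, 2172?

Wednesday

Count forward from the earlier date (March 18, 2172) to the later (June 6, 2172):
March 2172: 31 − 18 = 13 days remain.
Then April (30), May (31): 30 + 31 = 61 days.
June 1–6, 2172: 6 days.
Total: 13 + 61 + 6 = 80 days.
80 mod 7 = 3, so 3 days before Saturday is Wednesday.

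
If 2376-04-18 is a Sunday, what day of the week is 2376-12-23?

Thursday

April 2376: 30 − 18 = 12 days remain.
Then May (31), June (30), July (31), August (31), September (30), October (31), November (30): 31 + 30 + 31 + 31 + 30 + 31 + 30 = 214 days.
December 1–23, 2376: 23 days.
Total: 12 + 214 + 23 = 249 days.
249 mod 7 = 4, so 4 days after Sunday is Thursday.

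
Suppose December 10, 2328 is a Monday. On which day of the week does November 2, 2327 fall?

Wednesday

Count forward from the earlier date (November 2, 2327) to the later (December 10, 2328):
November 2327: 30 − 2 = 28 days remain.
Then 12 full months totalling 366 days.
December 1–10, 2328: 10 days.
Total: 28 + 366 + 10 = 404 days.
404 mod 7 = 5, so 5 days before Monday is Wednesday.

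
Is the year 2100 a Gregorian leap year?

2100 is not a leap year (divisible by 100 but not 400).

No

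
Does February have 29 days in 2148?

2148 is a leap year.

Yes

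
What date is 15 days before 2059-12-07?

2059-11-22

Count 15 days before December 7, 2059:
November 2059: 30 − 22 = 8 days remain.
December 1–7, 2059: 7 days.
Total: 8 + 7 = 15 days.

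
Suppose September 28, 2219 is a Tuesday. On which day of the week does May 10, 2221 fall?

Day-of-year of September 28, 2219: 271.
Day-of-year of May 10, 2221: 130.
2219 has 365 days, so 365 − 271 = 94 days remain in 2219.
Full years: 2220: 366. Sum = 366.
Total: 94 + 366 + 130 = 590 days.
590 mod 7 = 2, so 2 days after Tuesday is Thursday.

Thursday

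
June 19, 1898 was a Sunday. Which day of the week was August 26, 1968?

Day-of-year of June 19, 1898: 170.
Day-of-year of August 26, 1968: 239.
1898 has 365 days, so 365 − 170 = 195 days remain in 1898.
Full years 1899–1967: 53 common + 16 leap = 53×365 + 16×366 = 25201 days.
Total: 195 + 25201 + 239 = 25635 days.
25635 mod 7 = 1, so 1 day after Sunday is Monday.

Monday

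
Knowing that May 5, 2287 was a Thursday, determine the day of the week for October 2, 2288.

Tuesday

May 5, 2287 → May 5, 2288: 366 days (2288 is a leap year).
May 2288: 31 − 5 = 26 days remain.
Then June (30), July (31), August (31), September (30): 30 + 31 + 31 + 30 = 122 days.
October 1–2, 2288: 2 days.
Residual: 150 days.
Total: 516 days.
516 mod 7 = 5, so 5 days after Thursday is Tuesday.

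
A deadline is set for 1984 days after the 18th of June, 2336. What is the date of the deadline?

the 23rd of November, 2341

Count 1984 days after June 18, 2336:
Day-of-year of June 18, 2336: 170.
Day-of-year of November 23, 2341: 327.
2336 has 366 days, so 366 − 170 = 196 days remain in 2336.
Full years: 2337: 365; 2338: 365; 2339: 365; 2340: 366. Sum = 1461.
Total: 196 + 1461 + 327 = 1984 days.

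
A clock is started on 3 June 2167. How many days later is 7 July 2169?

Day-of-year of June 3, 2167: 154.
Day-of-year of July 7, 2169: 188.
2167 has 365 days, so 365 − 154 = 211 days remain in 2167.
Full years: 2168: 366. Sum = 366.
Total: 211 + 366 + 188 = 765 days.

765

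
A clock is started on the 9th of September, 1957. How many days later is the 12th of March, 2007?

From September 9, 1957 to September 9, 2006: 49 years, of which 12 contain a Feb 29 — 37×365 + 12×366 = 17897 days.
(2000 is a leap year (divisible by 400).)
September 2006: 30 − 9 = 21 days remain.
Then October (31), November (30), December (31), January (31), February 2007 (28): 31 + 30 + 31 + 31 + 28 = 151 days.
March 1–12, 2007: 12 days.
Residual: 184 days.
Total: 18081 days.

18081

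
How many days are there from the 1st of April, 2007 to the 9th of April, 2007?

Within April 2007: 9 − 1 = 8 days.

8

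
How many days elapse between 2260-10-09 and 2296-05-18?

From October 9, 2260 to October 9, 2295: 35 years, of which 8 contain a Feb 29 — 27×365 + 8×366 = 12783 days.
October 2295: 31 − 9 = 22 days remain.
Then November (30), December (31), January (31), February 2296 (29), March (31), April (30): 30 + 31 + 31 + 29 + 31 + 30 = 182 days.
May 1–18, 2296: 18 days.
Residual: 222 days.
Total: 13005 days.

13005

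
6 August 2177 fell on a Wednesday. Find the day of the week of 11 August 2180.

Friday

August 6, 2177 → August 6, 2178: 365 days.
August 6, 2178 → August 6, 2179: 365 days.
August 6, 2179 → August 6, 2180: 366 days (2180 is a leap year).
Within August 2180: 11 − 6 = 5 days.
Total: 1101 days.
1101 mod 7 = 2, so 2 days after Wednesday is Friday.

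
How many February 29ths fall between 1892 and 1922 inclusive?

7

Years divisible by 4 in [1892, 1922]: 1892, 1896, 1900, 1904, 1908, 1912, 1916, 1920.
Of these, 1900 is divisible by 100 but not 400, so not leap.
Leap years: 8 − 1 = 7.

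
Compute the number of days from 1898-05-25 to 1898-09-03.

May 1898: 31 − 25 = 6 days remain.
Then June (30), July (31), August (31): 30 + 31 + 31 = 92 days.
September 1–3, 1898: 3 days.
Total: 6 + 92 + 3 = 101 days.

101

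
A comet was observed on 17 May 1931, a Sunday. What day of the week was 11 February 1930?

Count forward from the earlier date (February 11, 1930) to the later (May 17, 1931):
Day-of-year of February 11, 1930: 42.
Day-of-year of May 17, 1931: 137.
1930 has 365 days, so 365 − 42 = 323 days remain in 1930.
Total: 323 + 137 = 460 days.
460 mod 7 = 5, so 5 days before Sunday is Tuesday.

Tuesday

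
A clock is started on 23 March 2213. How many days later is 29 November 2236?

Day-of-year of March 23, 2213: 82.
Day-of-year of November 29, 2236: 334.
2213 has 365 days, so 365 − 82 = 283 days remain in 2213.
Full years 2214–2235: 17 common + 5 leap = 17×365 + 5×366 = 8035 days.
Total: 283 + 8035 + 334 = 8652 days.

8652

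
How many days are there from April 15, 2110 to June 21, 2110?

67

April 2110: 30 − 15 = 15 days remain.
Then May (31): 31 days.
June 1–21, 2110: 21 days.
Total: 15 + 31 + 21 = 67 days.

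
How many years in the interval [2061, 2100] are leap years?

9

Years divisible by 4 in [2061, 2100]: 2064, 2068, 2072, 2076, 2080, 2084, 2088, 2092, 2096, 2100.
Of these, 2100 is divisible by 100 but not 400, so not leap.
Leap years: 10 − 1 = 9.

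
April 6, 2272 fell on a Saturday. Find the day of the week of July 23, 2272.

April 2272: 30 − 6 = 24 days remain.
Then May (31), June (30): 31 + 30 = 61 days.
July 1–23, 2272: 23 days.
Total: 24 + 61 + 23 = 108 days.
108 mod 7 = 3, so 3 days after Saturday is Tuesday.

Tuesday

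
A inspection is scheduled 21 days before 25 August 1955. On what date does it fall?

4 August 1955

Count 21 days before August 25, 1955:
Within August 1955: 25 − 4 = 21 days.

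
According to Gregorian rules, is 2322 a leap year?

No

2322 is not a leap year.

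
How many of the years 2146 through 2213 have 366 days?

16

Years divisible by 4: 2148, 2152, …, 2212 — 17 in all.
Of these, 2200 is divisible by 100 but not 400, so not leap.
Leap years: 17 − 1 = 16.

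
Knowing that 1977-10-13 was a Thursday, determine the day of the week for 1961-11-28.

Count forward from the earlier date (November 28, 1961) to the later (October 13, 1977):
Day-of-year of November 28, 1961: 332.
Day-of-year of October 13, 1977: 286.
1961 has 365 days, so 365 − 332 = 33 days remain in 1961.
Full years 1962–1976: 11 common + 4 leap = 11×365 + 4×366 = 5479 days.
Total: 33 + 5479 + 286 = 5798 days.
5798 mod 7 = 2, so 2 days before Thursday is Tuesday.

Tuesday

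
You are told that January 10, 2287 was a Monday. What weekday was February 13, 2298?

Day-of-year of January 10, 2287: 10.
Day-of-year of February 13, 2298: 44.
2287 has 365 days, so 365 − 10 = 355 days remain in 2287.
Full years 2288–2297: 7 common + 3 leap = 7×365 + 3×366 = 3653 days.
Total: 355 + 3653 + 44 = 4052 days.
4052 mod 7 = 6, so 6 days after Monday is Sunday.

Sunday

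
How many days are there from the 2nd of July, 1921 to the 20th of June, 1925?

July 2, 1921 → July 2, 1922: 365 days.
July 2, 1922 → July 2, 1923: 365 days.
July 2, 1923 → July 2, 1924: 366 days (1924 is a leap year).
July 1924: 31 − 2 = 29 days remain.
Then 10 full months totalling 304 days.
June 1–20, 1925: 20 days.
Residual: 353 days.
Total: 1449 days.

1449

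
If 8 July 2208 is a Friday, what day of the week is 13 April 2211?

Saturday

July 8, 2208 → July 8, 2209: 365 days.
July 8, 2209 → July 8, 2210: 365 days.
July 2210: 31 − 8 = 23 days remain.
Then August (31), September (30), October (31), November (30), December (31), January (31), February 2211 (28), March (31): 31 + 30 + 31 + 30 + 31 + 31 + 28 + 31 = 243 days.
April 1–13, 2211: 13 days.
Residual: 279 days.
Total: 1009 days.
1009 mod 7 = 1, so 1 day after Friday is Saturday.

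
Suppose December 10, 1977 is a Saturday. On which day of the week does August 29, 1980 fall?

Friday

Day-of-year of December 10, 1977: 344.
Day-of-year of August 29, 1980: 242.
1977 has 365 days, so 365 − 344 = 21 days remain in 1977.
Full years: 1978: 365; 1979: 365. Sum = 730.
Total: 21 + 730 + 242 = 993 days.
993 mod 7 = 6, so 6 days after Saturday is Friday.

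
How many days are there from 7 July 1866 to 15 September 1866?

July 1866: 31 − 7 = 24 days remain.
Then August (31): 31 days.
September 1–15, 1866: 15 days.
Total: 24 + 31 + 15 = 70 days.

70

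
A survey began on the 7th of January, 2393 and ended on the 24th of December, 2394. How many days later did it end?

January 7, 2393 → January 7, 2394: 365 days.
January 2394: 31 − 7 = 24 days remain.
Then 10 full months totalling 303 days.
December 1–24, 2394: 24 days.
Residual: 351 days.
Total: 716 days.

716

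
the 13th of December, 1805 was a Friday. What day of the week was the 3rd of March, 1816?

Sunday

Day-of-year of December 13, 1805: 347.
Day-of-year of March 3, 1816: 63.
1805 has 365 days, so 365 − 347 = 18 days remain in 1805.
Full years 1806–1815: 8 common + 2 leap = 8×365 + 2×366 = 3652 days.
Total: 18 + 3652 + 63 = 3733 days.
3733 mod 7 = 2, so 2 days after Friday is Sunday.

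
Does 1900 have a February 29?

No

1900 is not a leap year (divisible by 100 but not 400).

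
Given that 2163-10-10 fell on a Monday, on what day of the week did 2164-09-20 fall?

Day-of-year of October 10, 2163: 283.
Day-of-year of September 20, 2164: 264.
2163 has 365 days, so 365 − 283 = 82 days remain in 2163.
Total: 82 + 264 = 346 days.
346 mod 7 = 3, so 3 days after Monday is Thursday.

Thursday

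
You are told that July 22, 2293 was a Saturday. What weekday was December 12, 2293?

July 2293: 31 − 22 = 9 days remain.
Then August (31), September (30), October (31), November (30): 31 + 30 + 31 + 30 = 122 days.
December 1–12, 2293: 12 days.
Total: 9 + 122 + 12 = 143 days.
143 mod 7 = 3, so 3 days after Saturday is Tuesday.

Tuesday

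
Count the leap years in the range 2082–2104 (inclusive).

Years divisible by 4 in [2082, 2104]: 2084, 2088, 2092, 2096, 2100, 2104.
Of these, 2100 is divisible by 100 but not 400, so not leap.
Leap years: 6 − 1 = 5.

5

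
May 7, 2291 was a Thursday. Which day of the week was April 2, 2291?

Thursday

Count forward from the earlier date (April 2, 2291) to the later (May 7, 2291):
April 2291: 30 − 2 = 28 days remain.
May 1–7, 2291: 7 days.
Total: 28 + 7 = 35 days.
35 is a multiple of 7, so April 2, 2291 falls on the same weekday: Thursday.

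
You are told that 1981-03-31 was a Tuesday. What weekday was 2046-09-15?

Saturday

Day-of-year of March 31, 1981: 90.
Day-of-year of September 15, 2046: 258.
1981 has 365 days, so 365 − 90 = 275 days remain in 1981.
Full years 1982–2045: 48 common + 16 leap = 48×365 + 16×366 = 23376 days.
Total: 275 + 23376 + 258 = 23909 days.
23909 mod 7 = 4, so 4 days after Tuesday is Saturday.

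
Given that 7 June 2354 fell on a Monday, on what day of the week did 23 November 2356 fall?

June 7, 2354 → June 7, 2355: 365 days.
June 7, 2355 → June 7, 2356: 366 days (2356 is a leap year).
June 2356: 30 − 7 = 23 days remain.
Then July (31), August (31), September (30), October (31): 31 + 31 + 30 + 31 = 123 days.
November 1–23, 2356: 23 days.
Residual: 169 days.
Total: 900 days.
900 mod 7 = 4, so 4 days after Monday is Friday.

Friday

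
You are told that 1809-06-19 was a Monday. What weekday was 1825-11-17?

From June 19, 1809 to June 19, 1825: 16 years, of which 4 contain a Feb 29 — 12×365 + 4×366 = 5844 days.
June 1825: 30 − 19 = 11 days remain.
Then July (31), August (31), September (30), October (31): 31 + 31 + 30 + 31 = 123 days.
November 1–17, 1825: 17 days.
Residual: 151 days.
Total: 5995 days.
5995 mod 7 = 3, so 3 days after Monday is Thursday.

Thursday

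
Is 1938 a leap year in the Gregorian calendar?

No

1938 is not a leap year.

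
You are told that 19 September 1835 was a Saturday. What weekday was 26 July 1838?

Thursday

September 19, 1835 → September 19, 1836: 366 days (1836 is a leap year).
September 19, 1836 → September 19, 1837: 365 days.
September 1837: 30 − 19 = 11 days remain.
Then 9 full months totalling 273 days.
July 1–26, 1838: 26 days.
Residual: 310 days.
Total: 1041 days.
1041 mod 7 = 5, so 5 days after Saturday is Thursday.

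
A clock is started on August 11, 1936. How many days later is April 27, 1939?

989

August 11, 1936 → August 11, 1937: 365 days.
August 11, 1937 → August 11, 1938: 365 days.
August 1938: 31 − 11 = 20 days remain.
Then September (30), October (31), November (30), December (31), January (31), February 1939 (28), March (31): 30 + 31 + 30 + 31 + 31 + 28 + 31 = 212 days.
April 1–27, 1939: 27 days.
Residual: 259 days.
Total: 989 days.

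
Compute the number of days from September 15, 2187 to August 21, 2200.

From September 15, 2187 to September 15, 2199: 12 years, of which 3 contain a Feb 29 — 9×365 + 3×366 = 4383 days.
September 2199: 30 − 15 = 15 days remain.
Then 10 full months totalling 304 days.
August 1–21, 2200: 21 days.
Residual: 340 days.
Total: 4723 days.

4723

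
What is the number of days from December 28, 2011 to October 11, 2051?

From December 28, 2011 to December 28, 2050: 39 years, of which 10 contain a Feb 29 — 29×365 + 10×366 = 14245 days.
December 2050: 31 − 28 = 3 days remain.
Then 9 full months totalling 273 days.
October 1–11, 2051: 11 days.
Residual: 287 days.
Total: 14532 days.

14532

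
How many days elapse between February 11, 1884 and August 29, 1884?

February 1884: 29 − 11 = 18 days remain (1884 is a leap year, so February has 29 days).
Then March (31), April (30), May (31), June (30), July (31): 31 + 30 + 31 + 30 + 31 = 153 days.
August 1–29, 1884: 29 days.
Total: 18 + 153 + 29 = 200 days.

200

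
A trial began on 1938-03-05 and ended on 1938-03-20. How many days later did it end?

15

Within March 1938: 20 − 5 = 15 days.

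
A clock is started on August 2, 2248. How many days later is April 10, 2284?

13035

From August 2, 2248 to August 2, 2283: 35 years, of which 8 contain a Feb 29 — 27×365 + 8×366 = 12783 days.
August 2283: 31 − 2 = 29 days remain.
Then September (30), October (31), November (30), December (31), January (31), February 2284 (29), March (31): 30 + 31 + 30 + 31 + 31 + 29 + 31 = 213 days.
April 1–10, 2284: 10 days.
Residual: 252 days.
Total: 13035 days.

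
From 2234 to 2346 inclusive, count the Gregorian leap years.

27

Years divisible by 4: 2236, 2240, …, 2344 — 28 in all.
Of these, 2300 is divisible by 100 but not 400, so not leap.
Leap years: 28 − 1 = 27.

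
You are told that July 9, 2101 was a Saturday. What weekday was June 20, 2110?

Friday

From July 9, 2101 to July 9, 2109: 8 years, of which 2 contain a Feb 29 — 6×365 + 2×366 = 2922 days.
July 2109: 31 − 9 = 22 days remain.
Then 10 full months totalling 304 days.
June 1–20, 2110: 20 days.
Residual: 346 days.
Total: 3268 days.
3268 mod 7 = 6, so 6 days after Saturday is Friday.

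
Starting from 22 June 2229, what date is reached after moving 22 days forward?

14 July 2229

Count 22 days after June 22, 2229:
June 2229: 30 − 22 = 8 days remain.
July 1–14, 2229: 14 days.
Total: 8 + 14 = 22 days.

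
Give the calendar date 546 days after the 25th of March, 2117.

the 22nd of September, 2118

Count 546 days after March 25, 2117:
March 25, 2117 → March 25, 2118: 365 days.
March 2118: 31 − 25 = 6 days remain.
Then April (30), May (31), June (30), July (31), August (31): 30 + 31 + 30 + 31 + 31 = 153 days.
September 1–22, 2118: 22 days.
Residual: 181 days.
Total: 546 days.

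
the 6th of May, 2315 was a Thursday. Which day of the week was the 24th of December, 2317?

May 6, 2315 → May 6, 2316: 366 days (2316 is a leap year).
May 6, 2316 → May 6, 2317: 365 days.
May 2317: 31 − 6 = 25 days remain.
Then June (30), July (31), August (31), September (30), October (31), November (30): 30 + 31 + 31 + 30 + 31 + 30 = 183 days.
December 1–24, 2317: 24 days.
Residual: 232 days.
Total: 963 days.
963 mod 7 = 4, so 4 days after Thursday is Monday.

Monday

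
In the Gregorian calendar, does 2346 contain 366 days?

2346 is not a leap year.

No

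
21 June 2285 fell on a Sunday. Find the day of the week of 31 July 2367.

Monday

From June 21, 2285 to June 21, 2367: 82 years, of which 19 contain a Feb 29 — 63×365 + 19×366 = 29949 days.
(2300 is not a leap year (divisible by 100 but not 400).)
June 2367: 30 − 21 = 9 days remain.
July 1–31, 2367: 31 days.
Residual: 40 days.
Total: 29989 days.
29989 mod 7 = 1, so 1 day after Sunday is Monday.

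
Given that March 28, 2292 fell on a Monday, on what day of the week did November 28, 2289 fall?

Count forward from the earlier date (November 28, 2289) to the later (March 28, 2292):
Day-of-year of November 28, 2289: 332.
Day-of-year of March 28, 2292: 88.
2289 has 365 days, so 365 − 332 = 33 days remain in 2289.
Full years: 2290: 365; 2291: 365. Sum = 730.
Total: 33 + 730 + 88 = 851 days.
851 mod 7 = 4, so 4 days before Monday is Thursday.

Thursday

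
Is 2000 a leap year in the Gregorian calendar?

2000 is a leap year (divisible by 400).

Yes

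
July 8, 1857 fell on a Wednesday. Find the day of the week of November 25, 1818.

Wednesday

Count forward from the earlier date (November 25, 1818) to the later (July 8, 1857):
Day-of-year of November 25, 1818: 329.
Day-of-year of July 8, 1857: 189.
1818 has 365 days, so 365 − 329 = 36 days remain in 1818.
Full years 1819–1856: 28 common + 10 leap = 28×365 + 10×366 = 13880 days.
Total: 36 + 13880 + 189 = 14105 days.
14105 is a multiple of 7, so November 25, 1818 falls on the same weekday: Wednesday.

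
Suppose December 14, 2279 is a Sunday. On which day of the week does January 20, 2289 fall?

Sunday

Day-of-year of December 14, 2279: 348.
Day-of-year of January 20, 2289: 20.
2279 has 365 days, so 365 − 348 = 17 days remain in 2279.
Full years 2280–2288: 6 common + 3 leap = 6×365 + 3×366 = 3288 days.
Total: 17 + 3288 + 20 = 3325 days.
3325 is a multiple of 7, so January 20, 2289 falls on the same weekday: Sunday.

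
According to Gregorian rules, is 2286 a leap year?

2286 is not a leap year.

No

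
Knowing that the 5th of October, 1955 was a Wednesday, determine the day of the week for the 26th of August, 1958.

Tuesday

Day-of-year of October 5, 1955: 278.
Day-of-year of August 26, 1958: 238.
1955 has 365 days, so 365 − 278 = 87 days remain in 1955.
Full years: 1956: 366; 1957: 365. Sum = 731.
Total: 87 + 731 + 238 = 1056 days.
1056 mod 7 = 6, so 6 days after Wednesday is Tuesday.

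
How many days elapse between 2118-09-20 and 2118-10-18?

28

September 2118: 30 − 20 = 10 days remain.
October 1–18, 2118: 18 days.
Total: 10 + 18 = 28 days.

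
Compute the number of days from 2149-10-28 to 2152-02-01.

826

October 28, 2149 → October 28, 2150: 365 days.
October 28, 2150 → October 28, 2151: 365 days.
October 2151: 31 − 28 = 3 days remain.
Then November (30), December (31), January (31): 30 + 31 + 31 = 92 days.
February 1, 2152: 1 day (2152 is a leap year).
Residual: 96 days.
Total: 826 days.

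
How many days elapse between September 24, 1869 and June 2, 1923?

Day-of-year of September 24, 1869: 267.
Day-of-year of June 2, 1923: 153.
1869 has 365 days, so 365 − 267 = 98 days remain in 1869.
Full years 1870–1922: 41 common + 12 leap = 41×365 + 12×366 = 19357 days.
Total: 98 + 19357 + 153 = 19608 days.

19608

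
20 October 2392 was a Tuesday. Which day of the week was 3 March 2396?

Sunday

October 20, 2392 → October 20, 2393: 365 days.
October 20, 2393 → October 20, 2394: 365 days.
October 20, 2394 → October 20, 2395: 365 days.
October 2395: 31 − 20 = 11 days remain.
Then November (30), December (31), January (31), February 2396 (29): 30 + 31 + 31 + 29 = 121 days.
March 1–3, 2396: 3 days.
Residual: 135 days.
Total: 1230 days.
1230 mod 7 = 5, so 5 days after Tuesday is Sunday.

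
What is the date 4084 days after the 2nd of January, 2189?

the 10th of March, 2200

Count 4084 days after January 2, 2189:
From January 2, 2189 to January 2, 2200: 11 years, of which 2 contain a Feb 29 — 9×365 + 2×366 = 4017 days.
January 2200: 31 − 2 = 29 days remain.
Then February 2200 (28): 28 days.
March 1–10, 2200: 10 days.
Residual: 67 days.
Total: 4084 days.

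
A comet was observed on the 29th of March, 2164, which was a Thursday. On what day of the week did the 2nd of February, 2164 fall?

Thursday

Count forward from the earlier date (February 2, 2164) to the later (March 29, 2164):
February 2164: 29 − 2 = 27 days remain (2164 is a leap year, so February has 29 days).
March 1–29, 2164: 29 days.
Total: 27 + 29 = 56 days.
56 is a multiple of 7, so the 2nd of February, 2164 falls on the same weekday: Thursday.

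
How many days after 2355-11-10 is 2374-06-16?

6793

From November 10, 2355 to November 10, 2373: 18 years, of which 5 contain a Feb 29 — 13×365 + 5×366 = 6575 days.
November 2373: 30 − 10 = 20 days remain.
Then December (31), January (31), February 2374 (28), March (31), April (30), May (31): 31 + 31 + 28 + 31 + 30 + 31 = 182 days.
June 1–16, 2374: 16 days.
Residual: 218 days.
Total: 6793 days.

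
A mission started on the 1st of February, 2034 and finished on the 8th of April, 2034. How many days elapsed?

February 2034: 28 − 1 = 27 days remain (2034 is not a leap year, so February has 28 days).
Then March (31): 31 days.
April 1–8, 2034: 8 days.
Total: 27 + 31 + 8 = 66 days.

66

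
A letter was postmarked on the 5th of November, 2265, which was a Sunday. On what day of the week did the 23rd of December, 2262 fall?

Tuesday

Count forward from the earlier date (December 23, 2262) to the later (November 5, 2265):
December 23, 2262 → December 23, 2263: 365 days.
December 23, 2263 → December 23, 2264: 366 days (2264 is a leap year).
December 2264: 31 − 23 = 8 days remain.
Then 10 full months totalling 304 days.
November 1–5, 2265: 5 days.
Residual: 317 days.
Total: 1048 days.
1048 mod 7 = 5, so 5 days before Sunday is Tuesday.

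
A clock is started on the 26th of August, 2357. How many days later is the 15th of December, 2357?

111

August 2357: 31 − 26 = 5 days remain.
Then September (30), October (31), November (30): 30 + 31 + 30 = 91 days.
December 1–15, 2357: 15 days.
Total: 5 + 91 + 15 = 111 days.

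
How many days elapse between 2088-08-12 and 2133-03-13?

Day-of-year of August 12, 2088: 225.
Day-of-year of March 13, 2133: 72.
2088 has 366 days, so 366 − 225 = 141 days remain in 2088.
Full years 2089–2132: 34 common + 10 leap = 34×365 + 10×366 = 16070 days.
Total: 141 + 16070 + 72 = 16283 days.

16283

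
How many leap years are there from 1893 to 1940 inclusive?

11

Years divisible by 4 in [1893, 1940]: 1896, 1900, 1904, 1908, 1912, 1916, 1920, 1924, 1928, 1932, 1936, 1940.
Of these, 1900 is divisible by 100 but not 400, so not leap.
Leap years: 12 − 1 = 11.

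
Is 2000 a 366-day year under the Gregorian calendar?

2000 is a leap year (divisible by 400).

Yes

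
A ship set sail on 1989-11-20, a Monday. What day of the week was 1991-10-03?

November 20, 1989 → November 20, 1990: 365 days.
November 1990: 30 − 20 = 10 days remain.
Then 10 full months totalling 304 days.
October 1–3, 1991: 3 days.
Residual: 317 days.
Total: 682 days.
682 mod 7 = 3, so 3 days after Monday is Thursday.

Thursday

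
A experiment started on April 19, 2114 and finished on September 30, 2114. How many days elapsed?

April 2114: 30 − 19 = 11 days remain.
Then May (31), June (30), July (31), August (31): 31 + 30 + 31 + 31 = 123 days.
September 1–30, 2114: 30 days.
Total: 11 + 123 + 30 = 164 days.

164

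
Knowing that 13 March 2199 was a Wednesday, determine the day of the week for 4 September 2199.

Wednesday

March 2199: 31 − 13 = 18 days remain.
Then April (30), May (31), June (30), July (31), August (31): 30 + 31 + 30 + 31 + 31 = 153 days.
September 1–4, 2199: 4 days.
Total: 18 + 153 + 4 = 175 days.
175 is a multiple of 7, so 4 September 2199 falls on the same weekday: Wednesday.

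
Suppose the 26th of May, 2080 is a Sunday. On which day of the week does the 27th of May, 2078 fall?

Count forward from the earlier date (May 27, 2078) to the later (May 26, 2080):
Day-of-year of May 27, 2078: 147.
Day-of-year of May 26, 2080: 147.
2078 has 365 days, so 365 − 147 = 218 days remain in 2078.
Full years: 2079: 365. Sum = 365.
Total: 218 + 365 + 147 = 730 days.
730 mod 7 = 2, so 2 days before Sunday is Friday.

Friday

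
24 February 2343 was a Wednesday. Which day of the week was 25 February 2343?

Within February 2343: 25 − 24 = 1 day.
1 mod 7 = 1, so 1 day after Wednesday is Thursday.

Thursday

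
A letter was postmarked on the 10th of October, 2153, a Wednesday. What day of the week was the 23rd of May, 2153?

Wednesday

Count forward from the earlier date (May 23, 2153) to the later (October 10, 2153):
May 2153: 31 − 23 = 8 days remain.
Then June (30), July (31), August (31), September (30): 30 + 31 + 31 + 30 = 122 days.
October 1–10, 2153: 10 days.
Total: 8 + 122 + 10 = 140 days.
140 is a multiple of 7, so the 23rd of May, 2153 falls on the same weekday: Wednesday.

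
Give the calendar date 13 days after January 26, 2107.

February 8, 2107

Count 13 days after January 26, 2107:
January 2107: 31 − 26 = 5 days remain.
February 1–8, 2107: 8 days (2107 is not a leap year).
Total: 5 + 8 = 13 days.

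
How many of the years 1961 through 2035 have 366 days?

Years divisible by 4: 1964, 1968, …, 2032 — 18 in all.
2000 is divisible by 400, so still leap.
No century exceptions apply. Count: 18.

18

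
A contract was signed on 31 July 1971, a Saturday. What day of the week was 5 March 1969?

Wednesday

Count forward from the earlier date (March 5, 1969) to the later (July 31, 1971):
Day-of-year of March 5, 1969: 64.
Day-of-year of July 31, 1971: 212.
1969 has 365 days, so 365 − 64 = 301 days remain in 1969.
Full years: 1970: 365. Sum = 365.
Total: 301 + 365 + 212 = 878 days.
878 mod 7 = 3, so 3 days before Saturday is Wednesday.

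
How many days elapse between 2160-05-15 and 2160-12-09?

208

May 2160: 31 − 15 = 16 days remain.
Then June (30), July (31), August (31), September (30), October (31), November (30): 30 + 31 + 31 + 30 + 31 + 30 = 183 days.
December 1–9, 2160: 9 days.
Total: 16 + 183 + 9 = 208 days.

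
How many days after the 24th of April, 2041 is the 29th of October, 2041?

April 2041: 30 − 24 = 6 days remain.
Then May (31), June (30), July (31), August (31), September (30): 31 + 30 + 31 + 31 + 30 = 153 days.
October 1–29, 2041: 29 days.
Total: 6 + 153 + 29 = 188 days.

188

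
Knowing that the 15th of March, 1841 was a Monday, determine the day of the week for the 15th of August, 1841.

Sunday

March 1841: 31 − 15 = 16 days remain.
Then April (30), May (31), June (30), July (31): 30 + 31 + 30 + 31 = 122 days.
August 1–15, 1841: 15 days.
Total: 16 + 122 + 15 = 153 days.
153 mod 7 = 6, so 6 days after Monday is Sunday.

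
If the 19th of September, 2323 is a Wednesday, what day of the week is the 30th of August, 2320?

Count forward from the earlier date (August 30, 2320) to the later (September 19, 2323):
August 30, 2320 → August 30, 2321: 365 days.
August 30, 2321 → August 30, 2322: 365 days.
August 30, 2322 → August 30, 2323: 365 days.
August 2323: 31 − 30 = 1 day remains.
September 1–19, 2323: 19 days.
Residual: 20 days.
Total: 1115 days.
1115 mod 7 = 2, so 2 days before Wednesday is Monday.

Monday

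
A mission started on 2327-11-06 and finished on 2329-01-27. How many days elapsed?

November 6, 2327 → November 6, 2328: 366 days (2328 is a leap year).
November 2328: 30 − 6 = 24 days remain.
Then December (31): 31 days.
January 1–27, 2329: 27 days.
Residual: 82 days.
Total: 448 days.

448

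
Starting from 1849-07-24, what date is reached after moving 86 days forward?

1849-10-18

Count 86 days after July 24, 1849:
July 1849: 31 − 24 = 7 days remain.
Then August (31), September (30): 31 + 30 = 61 days.
October 1–18, 1849: 18 days.
Total: 7 + 61 + 18 = 86 days.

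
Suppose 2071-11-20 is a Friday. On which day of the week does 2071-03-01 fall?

Sunday

Count forward from the earlier date (March 1, 2071) to the later (November 20, 2071):
March 2071: 31 − 1 = 30 days remain.
Then April (30), May (31), June (30), July (31), August (31), September (30), October (31): 30 + 31 + 30 + 31 + 31 + 30 + 31 = 214 days.
November 1–20, 2071: 20 days.
Total: 30 + 214 + 20 = 264 days.
264 mod 7 = 5, so 5 days before Friday is Sunday.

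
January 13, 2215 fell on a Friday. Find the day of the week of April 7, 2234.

Monday

Day-of-year of January 13, 2215: 13.
Day-of-year of April 7, 2234: 97.
2215 has 365 days, so 365 − 13 = 352 days remain in 2215.
Full years 2216–2233: 13 common + 5 leap = 13×365 + 5×366 = 6575 days.
Total: 352 + 6575 + 97 = 7024 days.
7024 mod 7 = 3, so 3 days after Friday is Monday.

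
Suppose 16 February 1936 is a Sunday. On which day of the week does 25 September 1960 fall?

Day-of-year of February 16, 1936: 47.
Day-of-year of September 25, 1960: 269.
1936 has 366 days, so 366 − 47 = 319 days remain in 1936.
Full years 1937–1959: 18 common + 5 leap = 18×365 + 5×366 = 8400 days.
Total: 319 + 8400 + 269 = 8988 days.
8988 is a multiple of 7, so 25 September 1960 falls on the same weekday: Sunday.

Sunday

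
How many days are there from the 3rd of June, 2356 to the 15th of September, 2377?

7774

Day-of-year of June 3, 2356: 155.
Day-of-year of September 15, 2377: 258.
2356 has 366 days, so 366 − 155 = 211 days remain in 2356.
Full years 2357–2376: 15 common + 5 leap = 15×365 + 5×366 = 7305 days.
Total: 211 + 7305 + 258 = 7774 days.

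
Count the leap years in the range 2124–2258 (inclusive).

33

Years divisible by 4: 2124, 2128, …, 2256 — 34 in all.
Of these, 2200 is divisible by 100 but not 400, so not leap.
Leap years: 34 − 1 = 33.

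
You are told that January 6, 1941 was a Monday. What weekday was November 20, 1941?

January 1941: 31 − 6 = 25 days remain.
Then 9 full months totalling 273 days.
November 1–20, 1941: 20 days.
Total: 25 + 273 + 20 = 318 days.
318 mod 7 = 3, so 3 days after Monday is Thursday.

Thursday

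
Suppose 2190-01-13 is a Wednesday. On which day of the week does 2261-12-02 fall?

From January 13, 2190 to January 13, 2261: 71 years, of which 17 contain a Feb 29 — 54×365 + 17×366 = 25932 days.
(2200 is not a leap year (divisible by 100 but not 400).)
January 2261: 31 − 13 = 18 days remain.
Then 10 full months totalling 303 days.
December 1–2, 2261: 2 days.
Residual: 323 days.
Total: 26255 days.
26255 mod 7 = 5, so 5 days after Wednesday is Monday.

Monday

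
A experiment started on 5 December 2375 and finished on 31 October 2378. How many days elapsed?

Day-of-year of December 5, 2375: 339.
Day-of-year of October 31, 2378: 304.
2375 has 365 days, so 365 − 339 = 26 days remain in 2375.
Full years: 2376: 366; 2377: 365. Sum = 731.
Total: 26 + 731 + 304 = 1061 days.

1061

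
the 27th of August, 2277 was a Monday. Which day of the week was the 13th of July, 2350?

From August 27, 2277 to August 27, 2349: 72 years, of which 17 contain a Feb 29 — 55×365 + 17×366 = 26297 days.
(2300 is not a leap year (divisible by 100 but not 400).)
August 2349: 31 − 27 = 4 days remain.
Then 10 full months totalling 303 days.
July 1–13, 2350: 13 days.
Residual: 320 days.
Total: 26617 days.
26617 mod 7 = 3, so 3 days after Monday is Thursday.

Thursday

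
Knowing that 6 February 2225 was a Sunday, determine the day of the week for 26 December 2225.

February 2225: 28 − 6 = 22 days remain (2225 is not a leap year, so February has 28 days).
Then 9 full months totalling 275 days.
December 1–26, 2225: 26 days.
Total: 22 + 275 + 26 = 323 days.
323 mod 7 = 1, so 1 day after Sunday is Monday.

Monday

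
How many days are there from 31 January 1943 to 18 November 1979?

From January 31, 1943 to January 31, 1979: 36 years, of which 9 contain a Feb 29 — 27×365 + 9×366 = 13149 days.
January 1979: 31 − 31 = 0 days remain.
Then 9 full months totalling 273 days.
November 1–18, 1979: 18 days.
Residual: 291 days.
Total: 13440 days.

13440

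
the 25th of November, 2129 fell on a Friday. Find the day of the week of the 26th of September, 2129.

Monday

Count forward from the earlier date (September 26, 2129) to the later (November 25, 2129):
September 2129: 30 − 26 = 4 days remain.
Then October (31): 31 days.
November 1–25, 2129: 25 days.
Total: 4 + 31 + 25 = 60 days.
60 mod 7 = 4, so 4 days before Friday is Monday.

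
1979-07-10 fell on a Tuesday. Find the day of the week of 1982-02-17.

Day-of-year of July 10, 1979: 191.
Day-of-year of February 17, 1982: 48.
1979 has 365 days, so 365 − 191 = 174 days remain in 1979.
Full years: 1980: 366; 1981: 365. Sum = 731.
Total: 174 + 731 + 48 = 953 days.
953 mod 7 = 1, so 1 day after Tuesday is Wednesday.

Wednesday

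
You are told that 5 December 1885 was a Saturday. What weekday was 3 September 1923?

Day-of-year of December 5, 1885: 339.
Day-of-year of September 3, 1923: 246.
1885 has 365 days, so 365 − 339 = 26 days remain in 1885.
Full years 1886–1922: 29 common + 8 leap = 29×365 + 8×366 = 13513 days.
Total: 26 + 13513 + 246 = 13785 days.
13785 mod 7 = 2, so 2 days after Saturday is Monday.

Monday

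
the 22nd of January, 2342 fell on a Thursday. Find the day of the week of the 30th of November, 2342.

Monday

January 2342: 31 − 22 = 9 days remain.
Then 9 full months totalling 273 days.
November 1–30, 2342: 30 days.
Total: 9 + 273 + 30 = 312 days.
312 mod 7 = 4, so 4 days after Thursday is Monday.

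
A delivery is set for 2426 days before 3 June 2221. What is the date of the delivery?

12 October 2214

Count 2426 days before June 3, 2221:
Day-of-year of October 12, 2214: 285.
Day-of-year of June 3, 2221: 154.
2214 has 365 days, so 365 − 285 = 80 days remain in 2214.
Full years: 2215: 365; 2216: 366; 2217: 365; 2218: 365; 2219: 365; 2220: 366. Sum = 2192.
Total: 80 + 2192 + 154 = 2426 days.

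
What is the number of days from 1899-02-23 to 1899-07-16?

February 1899: 28 − 23 = 5 days remain (1899 is not a leap year, so February has 28 days).
Then March (31), April (30), May (31), June (30): 31 + 30 + 31 + 30 = 122 days.
July 1–16, 1899: 16 days.
Total: 5 + 122 + 16 = 143 days.

143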